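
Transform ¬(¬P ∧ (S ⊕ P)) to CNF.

P ∨ ¬S

¬(¬P ∧ (S ⊕ P))
⇔ ¬(¬P ∧ (S ∨ P) ∧ ¬(S ∧ P))   [expand ⊕]
⇔ ¬¬P ∨ ¬(S ∨ P) ∨ ¬¬(S ∧ P)   [De Morgan]
⇔ P ∨ ¬(S ∨ P) ∨ ¬¬(S ∧ P)   [double negation]
⇔ P ∨ (¬S ∧ ¬P) ∨ ¬¬(S ∧ P)   [De Morgan]
⇔ P ∨ (¬S ∧ ¬P) ∨ (S ∧ P)   [double negation]
⇔ (P ∨ ¬S ∨ S) ∧ (P ∨ ¬S ∨ P) ∧ (P ∨ ¬P ∨ S) ∧ (P ∨ ¬P ∨ P)   [distribute ∨ over ∧]
⇔ P ∨ ¬S   [simplify]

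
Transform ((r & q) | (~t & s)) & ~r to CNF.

((r & q) | (~t & s)) & ~r
⇔ (r | ~t) & (r | s) & (q | ~t) & (q | s) & ~r   [distribute | over &]

(r | ~t) & (r | s) & (q | ~t) & (q | s) & ~r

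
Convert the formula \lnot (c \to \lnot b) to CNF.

c \land b

\lnot (c \to \lnot b)
= \lnot (\lnot c \lor \lnot b)   [eliminate \to]
= \lnot \lnot c \land \lnot \lnot b   [De Morgan]
= c \land \lnot \lnot b   [double negation]
= c \land b   [double negation]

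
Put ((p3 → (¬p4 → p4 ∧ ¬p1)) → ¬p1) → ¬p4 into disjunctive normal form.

¬p3 ∧ p1 ∨ p4 ∧ p1 ∨ ¬p4

((p3 → (¬p4 → p4 ∧ ¬p1)) → ¬p1) → ¬p4
≡ ¬((p3 → (¬p4 → p4 ∧ ¬p1)) → ¬p1) ∨ ¬p4   [eliminate →]
≡ ¬(¬(p3 → (¬p4 → p4 ∧ ¬p1)) ∨ ¬p1) ∨ ¬p4   [eliminate →]
≡ ¬(¬(¬p3 ∨ (¬p4 → p4 ∧ ¬p1)) ∨ ¬p1) ∨ ¬p4   [eliminate →]
≡ ¬(¬(¬p3 ∨ ¬¬p4 ∨ p4 ∧ ¬p1) ∨ ¬p1) ∨ ¬p4   [eliminate →]
≡ ¬¬(¬p3 ∨ ¬¬p4 ∨ p4 ∧ ¬p1) ∧ ¬¬p1 ∨ ¬p4   [De Morgan]
≡ (¬p3 ∨ ¬¬p4 ∨ p4 ∧ ¬p1) ∧ ¬¬p1 ∨ ¬p4   [double negation]
≡ (¬p3 ∨ p4 ∨ p4 ∧ ¬p1) ∧ ¬¬p1 ∨ ¬p4   [double negation]
≡ (¬p3 ∨ p4 ∨ p4 ∧ ¬p1) ∧ p1 ∨ ¬p4   [double negation]
≡ ¬p3 ∧ p1 ∨ p4 ∧ p1 ∨ p4 ∧ ¬p1 ∧ p1 ∨ ¬p4   [distribute ∧ over ∨]
≡ ¬p3 ∧ p1 ∨ p4 ∧ p1 ∨ ¬p4   [simplify]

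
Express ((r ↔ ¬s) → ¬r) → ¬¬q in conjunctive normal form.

((r ↔ ¬s) → ¬r) → ¬¬q
= ¬((r ↔ ¬s) → ¬r) ∨ ¬¬q
= ¬(¬(r ↔ ¬s) ∨ ¬r) ∨ ¬¬q
= ¬(¬((r → ¬s) ∧ (¬s → r)) ∨ ¬r) ∨ ¬¬q
= ¬(¬((¬r ∨ ¬s) ∧ (¬s → r)) ∨ ¬r) ∨ ¬¬q
= ¬(¬((¬r ∨ ¬s) ∧ (¬¬s ∨ r)) ∨ ¬r) ∨ ¬¬q
= (¬¬((¬r ∨ ¬s) ∧ (¬¬s ∨ r)) ∧ ¬¬r) ∨ ¬¬q
= ((¬r ∨ ¬s) ∧ (¬¬s ∨ r) ∧ ¬¬r) ∨ ¬¬q
= ((¬r ∨ ¬s) ∧ (s ∨ r) ∧ ¬¬r) ∨ ¬¬q
= ((¬r ∨ ¬s) ∧ (s ∨ r) ∧ r) ∨ ¬¬q
= ((¬r ∨ ¬s) ∧ (s ∨ r) ∧ r) ∨ q
= (¬r ∨ ¬s ∨ q) ∧ (s ∨ r ∨ q) ∧ (r ∨ q)
= (¬r ∨ ¬s ∨ q) ∧ (r ∨ q)

(¬r ∨ ¬s ∨ q) ∧ (r ∨ q)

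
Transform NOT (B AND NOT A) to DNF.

NOT B OR A

NOT (B AND NOT A)
≡ NOT B OR NOT NOT A   (De Morgan)
≡ NOT B OR A   (double negation)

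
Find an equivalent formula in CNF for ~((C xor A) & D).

(~C | A | ~D) & (~A | C | ~D)

~((C xor A) & D)
≡ ~((C | A) & ~(C & A) & D)   [expand xor]
≡ ~(C | A) | ~~(C & A) | ~D   [De Morgan]
≡ (~C & ~A) | ~~(C & A) | ~D   [De Morgan]
≡ (~C & ~A) | (C & A) | ~D   [double negation]
≡ (~C | C | ~D) & (~C | A | ~D) & (~A | C | ~D) & (~A | A | ~D)   [distribute | over &]
≡ (~C | A | ~D) & (~A | C | ~D)   [simplify]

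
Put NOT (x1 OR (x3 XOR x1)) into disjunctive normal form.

NOT x1 AND NOT x3

NOT (x1 OR (x3 XOR x1))
= NOT (x1 OR (x3 AND NOT x1) OR (NOT x3 AND x1))   [expand XOR]
= NOT x1 AND NOT (x3 AND NOT x1) AND NOT (NOT x3 AND x1)   [De Morgan]
= NOT x1 AND (NOT x3 OR NOT NOT x1) AND NOT (NOT x3 AND x1)   [De Morgan]
= NOT x1 AND (NOT x3 OR x1) AND NOT (NOT x3 AND x1)   [double negation]
= NOT x1 AND (NOT x3 OR x1) AND (NOT NOT x3 OR NOT x1)   [De Morgan]
= NOT x1 AND (NOT x3 OR x1) AND (x3 OR NOT x1)   [double negation]
= (NOT x1 AND NOT x3 AND x3) OR (NOT x1 AND NOT x3 AND NOT x1) OR (NOT x1 AND x1 AND x3) OR (NOT x1 AND x1 AND NOT x1)   [distribute AND over OR]
= NOT x1 AND NOT x3   [simplify]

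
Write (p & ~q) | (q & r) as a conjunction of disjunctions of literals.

(p & ~q) | (q & r)
⇔ (p | q) & (p | r) & (~q | q) & (~q | r)   [distribute | over &]
⇔ (p | q) & (p | r) & (~q | r)   [simplify]

(p | q) & (p | r) & (~q | r)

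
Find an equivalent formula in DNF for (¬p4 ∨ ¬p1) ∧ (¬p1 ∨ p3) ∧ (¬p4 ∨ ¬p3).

¬p4 ∧ ¬p1 ∨ ¬p4 ∧ p3 ∨ ¬p1 ∧ ¬p3

(¬p4 ∨ ¬p1) ∧ (¬p1 ∨ p3) ∧ (¬p4 ∨ ¬p3)
≡ ¬p4 ∧ ¬p1 ∧ ¬p4 ∨ ¬p4 ∧ ¬p1 ∧ ¬p3 ∨ ¬p4 ∧ p3 ∧ ¬p4 ∨ ¬p4 ∧ p3 ∧ ¬p3 ∨ ¬p1 ∧ ¬p1 ∧ ¬p4 ∨ ¬p1 ∧ ¬p1 ∧ ¬p3 ∨ ¬p1 ∧ p3 ∧ ¬p4 ∨ ¬p1 ∧ p3 ∧ ¬p3   [distribute ∧ over ∨]
≡ ¬p4 ∧ ¬p1 ∨ ¬p4 ∧ p3 ∨ ¬p1 ∧ ¬p3   [simplify]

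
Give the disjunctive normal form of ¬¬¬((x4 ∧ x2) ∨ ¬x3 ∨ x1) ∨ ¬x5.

¬¬¬((x4 ∧ x2) ∨ ¬x3 ∨ x1) ∨ ¬x5
≡ ¬((x4 ∧ x2) ∨ ¬x3 ∨ x1) ∨ ¬x5   (double negation)
≡ (¬(x4 ∧ x2) ∧ ¬¬x3 ∧ ¬x1) ∨ ¬x5   (De Morgan)
≡ ((¬x4 ∨ ¬x2) ∧ ¬¬x3 ∧ ¬x1) ∨ ¬x5   (De Morgan)
≡ ((¬x4 ∨ ¬x2) ∧ x3 ∧ ¬x1) ∨ ¬x5   (double negation)
≡ (¬x4 ∧ x3 ∧ ¬x1) ∨ (¬x2 ∧ x3 ∧ ¬x1) ∨ ¬x5   (distribute ∧ over ∨)

(¬x4 ∧ x3 ∧ ¬x1) ∨ (¬x2 ∧ x3 ∧ ¬x1) ∨ ¬x5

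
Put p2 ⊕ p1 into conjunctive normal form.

(p2 ∨ p1) ∧ (¬p2 ∨ ¬p1)

p2 ⊕ p1
≡ (p2 ∨ p1) ∧ ¬(p2 ∧ p1)   — expand ⊕
≡ (p2 ∨ p1) ∧ (¬p2 ∨ ¬p1)   — De Morgan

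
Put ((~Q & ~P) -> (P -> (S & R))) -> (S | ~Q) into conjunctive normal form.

((~Q & ~P) -> (P -> (S & R))) -> (S | ~Q)
≡ ~((~Q & ~P) -> (P -> (S & R))) | S | ~Q   [eliminate ->]
≡ ~(~(~Q & ~P) | (P -> (S & R))) | S | ~Q   [eliminate ->]
≡ ~(~(~Q & ~P) | ~P | (S & R)) | S | ~Q   [eliminate ->]
≡ (~~(~Q & ~P) & ~~P & ~(S & R)) | S | ~Q   [De Morgan]
≡ (~Q & ~P & ~~P & ~(S & R)) | S | ~Q   [double negation]
≡ (~Q & ~P & P & ~(S & R)) | S | ~Q   [double negation]
≡ (~Q & ~P & P & (~S | ~R)) | S | ~Q   [De Morgan]
≡ (~Q | S | ~Q) & (~P | S | ~Q) & (P | S | ~Q) & (~S | ~R | S | ~Q)   [distribute | over &]
≡ ~Q | S   [simplify]

~Q | S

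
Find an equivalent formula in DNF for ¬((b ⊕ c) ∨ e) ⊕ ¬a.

¬((b ⊕ c) ∨ e) ⊕ ¬a
≡ (¬((b ⊕ c) ∨ e) ∧ ¬¬a) ∨ (¬¬((b ⊕ c) ∨ e) ∧ ¬a)
≡ (¬((b ∧ ¬c) ∨ (¬b ∧ c) ∨ e) ∧ ¬¬a) ∨ (¬¬((b ⊕ c) ∨ e) ∧ ¬a)
≡ (¬((b ∧ ¬c) ∨ (¬b ∧ c) ∨ e) ∧ ¬¬a) ∨ (¬¬((b ∧ ¬c) ∨ (¬b ∧ c) ∨ e) ∧ ¬a)
≡ (¬(b ∧ ¬c) ∧ ¬(¬b ∧ c) ∧ ¬e ∧ ¬¬a) ∨ (¬¬((b ∧ ¬c) ∨ (¬b ∧ c) ∨ e) ∧ ¬a)
≡ ((¬b ∨ ¬¬c) ∧ ¬(¬b ∧ c) ∧ ¬e ∧ ¬¬a) ∨ (¬¬((b ∧ ¬c) ∨ (¬b ∧ c) ∨ e) ∧ ¬a)
≡ ((¬b ∨ c) ∧ ¬(¬b ∧ c) ∧ ¬e ∧ ¬¬a) ∨ (¬¬((b ∧ ¬c) ∨ (¬b ∧ c) ∨ e) ∧ ¬a)
≡ ((¬b ∨ c) ∧ (¬¬b ∨ ¬c) ∧ ¬e ∧ ¬¬a) ∨ (¬¬((b ∧ ¬c) ∨ (¬b ∧ c) ∨ e) ∧ ¬a)
≡ ((¬b ∨ c) ∧ (b ∨ ¬c) ∧ ¬e ∧ ¬¬a) ∨ (¬¬((b ∧ ¬c) ∨ (¬b ∧ c) ∨ e) ∧ ¬a)
≡ ((¬b ∨ c) ∧ (b ∨ ¬c) ∧ ¬e ∧ a) ∨ (¬¬((b ∧ ¬c) ∨ (¬b ∧ c) ∨ e) ∧ ¬a)
≡ ((¬b ∨ c) ∧ (b ∨ ¬c) ∧ ¬e ∧ a) ∨ (((b ∧ ¬c) ∨ (¬b ∧ c) ∨ e) ∧ ¬a)
≡ (¬b ∧ b ∧ ¬e ∧ a) ∨ (¬b ∧ ¬c ∧ ¬e ∧ a) ∨ (c ∧ b ∧ ¬e ∧ a) ∨ (c ∧ ¬c ∧ ¬e ∧ a) ∨ (b ∧ ¬c ∧ ¬a) ∨ (¬b ∧ c ∧ ¬a) ∨ (e ∧ ¬a)
≡ (¬b ∧ ¬c ∧ ¬e ∧ a) ∨ (c ∧ b ∧ ¬e ∧ a) ∨ (b ∧ ¬c ∧ ¬a) ∨ (¬b ∧ c ∧ ¬a) ∨ (e ∧ ¬a)

(¬b ∧ ¬c ∧ ¬e ∧ a) ∨ (c ∧ b ∧ ¬e ∧ a) ∨ (b ∧ ¬c ∧ ¬a) ∨ (¬b ∧ c ∧ ¬a) ∨ (e ∧ ¬a)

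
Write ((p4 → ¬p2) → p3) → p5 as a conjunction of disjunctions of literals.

(¬p4 ∨ ¬p2 ∨ p5) ∧ (¬p3 ∨ p5)

((p4 → ¬p2) → p3) → p5
≡ ¬((p4 → ¬p2) → p3) ∨ p5
≡ ¬(¬(p4 → ¬p2) ∨ p3) ∨ p5
≡ ¬(¬(¬p4 ∨ ¬p2) ∨ p3) ∨ p5
≡ ¬¬(¬p4 ∨ ¬p2) ∧ ¬p3 ∨ p5
≡ (¬p4 ∨ ¬p2) ∧ ¬p3 ∨ p5
≡ (¬p4 ∨ ¬p2 ∨ p5) ∧ (¬p3 ∨ p5)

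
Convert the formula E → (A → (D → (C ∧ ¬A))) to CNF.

E → (A → (D → (C ∧ ¬A)))
= ¬E ∨ (A → (D → (C ∧ ¬A)))   [eliminate →]
= ¬E ∨ ¬A ∨ (D → (C ∧ ¬A))   [eliminate →]
= ¬E ∨ ¬A ∨ ¬D ∨ (C ∧ ¬A)   [eliminate →]
= (¬E ∨ ¬A ∨ ¬D ∨ C) ∧ (¬E ∨ ¬A ∨ ¬D ∨ ¬A)   [distribute ∨ over ∧]
= ¬E ∨ ¬A ∨ ¬D   [simplify]

¬E ∨ ¬A ∨ ¬D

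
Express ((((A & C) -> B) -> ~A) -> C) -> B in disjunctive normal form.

((((A & C) -> B) -> ~A) -> C) -> B
≡ ~((((A & C) -> B) -> ~A) -> C) | B   [eliminate ->]
≡ ~(~(((A & C) -> B) -> ~A) | C) | B   [eliminate ->]
≡ ~(~(~((A & C) -> B) | ~A) | C) | B   [eliminate ->]
≡ ~(~(~(~(A & C) | B) | ~A) | C) | B   [eliminate ->]
≡ (~~(~(~(A & C) | B) | ~A) & ~C) | B   [De Morgan]
≡ ((~(~(A & C) | B) | ~A) & ~C) | B   [double negation]
≡ (((~~(A & C) & ~B) | ~A) & ~C) | B   [De Morgan]
≡ (((A & C & ~B) | ~A) & ~C) | B   [double negation]
≡ (A & C & ~B & ~C) | (~A & ~C) | B   [distribute & over |]
≡ (~A & ~C) | B   [simplify]

(~A & ~C) | B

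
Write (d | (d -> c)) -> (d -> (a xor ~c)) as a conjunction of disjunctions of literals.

(d | (d -> c)) -> (d -> (a xor ~c))
≡ ~(d | (d -> c)) | (d -> (a xor ~c))   [eliminate ->]
≡ ~(d | ~d | c) | (d -> (a xor ~c))   [eliminate ->]
≡ ~(d | ~d | c) | ~d | (a xor ~c)   [eliminate ->]
≡ ~(d | ~d | c) | ~d | ((a | ~c) & ~(a & ~c))   [expand xor]
≡ (~d & ~~d & ~c) | ~d | ((a | ~c) & ~(a & ~c))   [De Morgan]
≡ (~d & d & ~c) | ~d | ((a | ~c) & ~(a & ~c))   [double negation]
≡ (~d & d & ~c) | ~d | ((a | ~c) & (~a | ~~c))   [De Morgan]
≡ (~d & d & ~c) | ~d | ((a | ~c) & (~a | c))   [double negation]
≡ (~d | ~d | a | ~c) & (~d | ~d | ~a | c) & (d | ~d | a | ~c) & (d | ~d | ~a | c) & (~c | ~d | a | ~c) & (~c | ~d | ~a | c)   [distribute | over &]
≡ (~d | a | ~c) & (~d | ~a | c)   [simplify]

(~d | a | ~c) & (~d | ~a | c)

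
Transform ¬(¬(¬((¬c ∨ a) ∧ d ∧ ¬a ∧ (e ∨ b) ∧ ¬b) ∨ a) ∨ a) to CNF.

¬(¬(¬((¬c ∨ a) ∧ d ∧ ¬a ∧ (e ∨ b) ∧ ¬b) ∨ a) ∨ a)
≡ ¬¬(¬((¬c ∨ a) ∧ d ∧ ¬a ∧ (e ∨ b) ∧ ¬b) ∨ a) ∧ ¬a   [De Morgan]
≡ (¬((¬c ∨ a) ∧ d ∧ ¬a ∧ (e ∨ b) ∧ ¬b) ∨ a) ∧ ¬a   [double negation]
≡ (¬(¬c ∨ a) ∨ ¬d ∨ ¬¬a ∨ ¬(e ∨ b) ∨ ¬¬b ∨ a) ∧ ¬a   [De Morgan]
≡ ((¬¬c ∧ ¬a) ∨ ¬d ∨ ¬¬a ∨ ¬(e ∨ b) ∨ ¬¬b ∨ a) ∧ ¬a   [De Morgan]
≡ ((c ∧ ¬a) ∨ ¬d ∨ ¬¬a ∨ ¬(e ∨ b) ∨ ¬¬b ∨ a) ∧ ¬a   [double negation]
≡ ((c ∧ ¬a) ∨ ¬d ∨ a ∨ ¬(e ∨ b) ∨ ¬¬b ∨ a) ∧ ¬a   [double negation]
≡ ((c ∧ ¬a) ∨ ¬d ∨ a ∨ (¬e ∧ ¬b) ∨ ¬¬b ∨ a) ∧ ¬a   [De Morgan]
≡ ((c ∧ ¬a) ∨ ¬d ∨ a ∨ (¬e ∧ ¬b) ∨ b ∨ a) ∧ ¬a   [double negation]
≡ (c ∨ ¬d ∨ a ∨ ¬e ∨ b ∨ a) ∧ (c ∨ ¬d ∨ a ∨ ¬b ∨ b ∨ a) ∧ (¬a ∨ ¬d ∨ a ∨ ¬e ∨ b ∨ a) ∧ (¬a ∨ ¬d ∨ a ∨ ¬b ∨ b ∨ a) ∧ ¬a   [distribute ∨ over ∧]
≡ (c ∨ ¬d ∨ a ∨ ¬e ∨ b) ∧ ¬a   [simplify]

(c ∨ ¬d ∨ a ∨ ¬e ∨ b) ∧ ¬a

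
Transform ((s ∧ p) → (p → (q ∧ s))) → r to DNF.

((s ∧ p) → (p → (q ∧ s))) → r
≡ ¬((s ∧ p) → (p → (q ∧ s))) ∨ r   [eliminate →]
≡ ¬(¬(s ∧ p) ∨ (p → (q ∧ s))) ∨ r   [eliminate →]
≡ ¬(¬(s ∧ p) ∨ ¬p ∨ (q ∧ s)) ∨ r   [eliminate →]
≡ (¬¬(s ∧ p) ∧ ¬¬p ∧ ¬(q ∧ s)) ∨ r   [De Morgan]
≡ (s ∧ p ∧ ¬¬p ∧ ¬(q ∧ s)) ∨ r   [double negation]
≡ (s ∧ p ∧ p ∧ ¬(q ∧ s)) ∨ r   [double negation]
≡ (s ∧ p ∧ p ∧ (¬q ∨ ¬s)) ∨ r   [De Morgan]
≡ (s ∧ p ∧ p ∧ ¬q) ∨ (s ∧ p ∧ p ∧ ¬s) ∨ r   [distribute ∧ over ∨]
≡ (s ∧ p ∧ ¬q) ∨ r   [simplify]

(s ∧ p ∧ ¬q) ∨ r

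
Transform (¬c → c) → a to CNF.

(¬c → c) → a
= ¬(¬c → c) ∨ a   — eliminate →
= ¬(¬¬c ∨ c) ∨ a   — eliminate →
= (¬¬¬c ∧ ¬c) ∨ a   — De Morgan
= (¬c ∧ ¬c) ∨ a   — double negation
= (¬c ∨ a) ∧ (¬c ∨ a)   — distribute ∨ over ∧
= ¬c ∨ a   — simplify

¬c ∨ a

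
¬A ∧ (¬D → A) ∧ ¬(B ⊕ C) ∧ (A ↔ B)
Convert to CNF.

¬A ∧ (D ∨ A) ∧ (¬B ∨ C) ∧ (¬C ∨ B) ∧ (¬B ∨ A)

¬A ∧ (¬D → A) ∧ ¬(B ⊕ C) ∧ (A ↔ B)
≡ ¬A ∧ (¬¬D ∨ A) ∧ ¬(B ⊕ C) ∧ (A ↔ B)   — eliminate →
≡ ¬A ∧ (¬¬D ∨ A) ∧ ¬((B ∨ C) ∧ ¬(B ∧ C)) ∧ (A ↔ B)   — expand ⊕
≡ ¬A ∧ (¬¬D ∨ A) ∧ ¬((B ∨ C) ∧ ¬(B ∧ C)) ∧ (A → B) ∧ (B → A)   — eliminate ↔
≡ ¬A ∧ (¬¬D ∨ A) ∧ ¬((B ∨ C) ∧ ¬(B ∧ C)) ∧ (¬A ∨ B) ∧ (B → A)   — eliminate →
≡ ¬A ∧ (¬¬D ∨ A) ∧ ¬((B ∨ C) ∧ ¬(B ∧ C)) ∧ (¬A ∨ B) ∧ (¬B ∨ A)   — eliminate →
≡ ¬A ∧ (D ∨ A) ∧ ¬((B ∨ C) ∧ ¬(B ∧ C)) ∧ (¬A ∨ B) ∧ (¬B ∨ A)   — double negation
≡ ¬A ∧ (D ∨ A) ∧ (¬(B ∨ C) ∨ ¬¬(B ∧ C)) ∧ (¬A ∨ B) ∧ (¬B ∨ A)   — De Morgan
≡ ¬A ∧ (D ∨ A) ∧ ((¬B ∧ ¬C) ∨ ¬¬(B ∧ C)) ∧ (¬A ∨ B) ∧ (¬B ∨ A)   — De Morgan
≡ ¬A ∧ (D ∨ A) ∧ ((¬B ∧ ¬C) ∨ (B ∧ C)) ∧ (¬A ∨ B) ∧ (¬B ∨ A)   — double negation
≡ ¬A ∧ (D ∨ A) ∧ (¬B ∨ B) ∧ (¬B ∨ C) ∧ (¬C ∨ B) ∧ (¬C ∨ C) ∧ (¬A ∨ B) ∧ (¬B ∨ A)   — distribute ∨ over ∧
≡ ¬A ∧ (D ∨ A) ∧ (¬B ∨ C) ∧ (¬C ∨ B) ∧ (¬B ∨ A)   — simplify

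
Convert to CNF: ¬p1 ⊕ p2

¬p1 ⊕ p2
= (¬p1 ∨ p2) ∧ ¬(¬p1 ∧ p2)
= (¬p1 ∨ p2) ∧ (¬¬p1 ∨ ¬p2)
= (¬p1 ∨ p2) ∧ (p1 ∨ ¬p2)

(¬p1 ∨ p2) ∧ (p1 ∨ ¬p2)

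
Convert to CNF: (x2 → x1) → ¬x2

¬x1 ∨ ¬x2

(x2 → x1) → ¬x2
≡ ¬(x2 → x1) ∨ ¬x2   [eliminate →]
≡ ¬(¬x2 ∨ x1) ∨ ¬x2   [eliminate →]
≡ (¬¬x2 ∧ ¬x1) ∨ ¬x2   [De Morgan]
≡ (x2 ∧ ¬x1) ∨ ¬x2   [double negation]
≡ (x2 ∨ ¬x2) ∧ (¬x1 ∨ ¬x2)   [distribute ∨ over ∧]
≡ ¬x1 ∨ ¬x2   [simplify]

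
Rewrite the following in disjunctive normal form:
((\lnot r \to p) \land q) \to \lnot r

((\lnot r \to p) \land q) \to \lnot r
= \lnot ((\lnot r \to p) \land q) \lor \lnot r   [eliminate \to]
= \lnot ((\lnot \lnot r \lor p) \land q) \lor \lnot r   [eliminate \to]
= \lnot (\lnot \lnot r \lor p) \lor \lnot q \lor \lnot r   [De Morgan]
= (\lnot \lnot \lnot r \land \lnot p) \lor \lnot q \lor \lnot r   [De Morgan]
= (\lnot r \land \lnot p) \lor \lnot q \lor \lnot r   [double negation]
= \lnot q \lor \lnot r   [simplify]

\lnot q \lor \lnot r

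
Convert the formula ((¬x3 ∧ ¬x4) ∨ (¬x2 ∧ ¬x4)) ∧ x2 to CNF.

((¬x3 ∧ ¬x4) ∨ (¬x2 ∧ ¬x4)) ∧ x2
≡ (¬x3 ∨ ¬x2) ∧ (¬x3 ∨ ¬x4) ∧ (¬x4 ∨ ¬x2) ∧ (¬x4 ∨ ¬x4) ∧ x2   [distribute ∨ over ∧]
≡ (¬x3 ∨ ¬x2) ∧ ¬x4 ∧ x2   [simplify]

(¬x3 ∨ ¬x2) ∧ ¬x4 ∧ x2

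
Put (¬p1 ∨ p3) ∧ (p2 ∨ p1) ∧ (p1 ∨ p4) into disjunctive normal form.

(¬p1 ∨ p3) ∧ (p2 ∨ p1) ∧ (p1 ∨ p4)
⇔ (¬p1 ∧ p2 ∧ p1) ∨ (¬p1 ∧ p2 ∧ p4) ∨ (¬p1 ∧ p1 ∧ p1) ∨ (¬p1 ∧ p1 ∧ p4) ∨ (p3 ∧ p2 ∧ p1) ∨ (p3 ∧ p2 ∧ p4) ∨ (p3 ∧ p1 ∧ p1) ∨ (p3 ∧ p1 ∧ p4)   — distribute ∧ over ∨
⇔ (¬p1 ∧ p2 ∧ p4) ∨ (p3 ∧ p2 ∧ p4) ∨ (p3 ∧ p1)   — simplify

(¬p1 ∧ p2 ∧ p4) ∨ (p3 ∧ p2 ∧ p4) ∨ (p3 ∧ p1)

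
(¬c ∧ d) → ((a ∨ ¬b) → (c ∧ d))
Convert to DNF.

c ∨ ¬d ∨ (¬a ∧ b)

(¬c ∧ d) → ((a ∨ ¬b) → (c ∧ d))
= ¬(¬c ∧ d) ∨ ((a ∨ ¬b) → (c ∧ d))   [eliminate →]
= ¬(¬c ∧ d) ∨ ¬(a ∨ ¬b) ∨ (c ∧ d)   [eliminate →]
= ¬¬c ∨ ¬d ∨ ¬(a ∨ ¬b) ∨ (c ∧ d)   [De Morgan]
= c ∨ ¬d ∨ ¬(a ∨ ¬b) ∨ (c ∧ d)   [double negation]
= c ∨ ¬d ∨ (¬a ∧ ¬¬b) ∨ (c ∧ d)   [De Morgan]
= c ∨ ¬d ∨ (¬a ∧ b) ∨ (c ∧ d)   [double negation]
= c ∨ ¬d ∨ (¬a ∧ b)   [simplify]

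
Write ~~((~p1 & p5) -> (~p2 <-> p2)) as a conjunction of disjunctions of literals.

~~((~p1 & p5) -> (~p2 <-> p2))
= ~~(~(~p1 & p5) | (~p2 <-> p2))   [eliminate ->]
= ~~(~(~p1 & p5) | ((~p2 -> p2) & (p2 -> ~p2)))   [eliminate <->]
= ~~(~(~p1 & p5) | ((~~p2 | p2) & (p2 -> ~p2)))   [eliminate ->]
= ~~(~(~p1 & p5) | ((~~p2 | p2) & (~p2 | ~p2)))   [eliminate ->]
= ~(~p1 & p5) | ((~~p2 | p2) & (~p2 | ~p2))   [double negation]
= ~~p1 | ~p5 | ((~~p2 | p2) & (~p2 | ~p2))   [De Morgan]
= p1 | ~p5 | ((~~p2 | p2) & (~p2 | ~p2))   [double negation]
= p1 | ~p5 | ((p2 | p2) & (~p2 | ~p2))   [double negation]
= (p1 | ~p5 | p2 | p2) & (p1 | ~p5 | ~p2 | ~p2)   [distribute | over &]
= (p1 | ~p5 | p2) & (p1 | ~p5 | ~p2)   [simplify]

(p1 | ~p5 | p2) & (p1 | ~p5 | ~p2)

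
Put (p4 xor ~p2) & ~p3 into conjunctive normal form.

(p4 xor ~p2) & ~p3
≡ (p4 | ~p2) & ~(p4 & ~p2) & ~p3   [expand xor]
≡ (p4 | ~p2) & (~p4 | ~~p2) & ~p3   [De Morgan]
≡ (p4 | ~p2) & (~p4 | p2) & ~p3   [double negation]

(p4 | ~p2) & (~p4 | p2) & ~p3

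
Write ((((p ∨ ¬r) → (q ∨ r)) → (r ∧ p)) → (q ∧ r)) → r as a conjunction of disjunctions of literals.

¬q ∨ r

((((p ∨ ¬r) → (q ∨ r)) → (r ∧ p)) → (q ∧ r)) → r
⇔ ¬((((p ∨ ¬r) → (q ∨ r)) → (r ∧ p)) → (q ∧ r)) ∨ r   [eliminate →]
⇔ ¬(¬(((p ∨ ¬r) → (q ∨ r)) → (r ∧ p)) ∨ (q ∧ r)) ∨ r   [eliminate →]
⇔ ¬(¬(¬((p ∨ ¬r) → (q ∨ r)) ∨ (r ∧ p)) ∨ (q ∧ r)) ∨ r   [eliminate →]
⇔ ¬(¬(¬(¬(p ∨ ¬r) ∨ q ∨ r) ∨ (r ∧ p)) ∨ (q ∧ r)) ∨ r   [eliminate →]
⇔ (¬¬(¬(¬(p ∨ ¬r) ∨ q ∨ r) ∨ (r ∧ p)) ∧ ¬(q ∧ r)) ∨ r   [De Morgan]
⇔ ((¬(¬(p ∨ ¬r) ∨ q ∨ r) ∨ (r ∧ p)) ∧ ¬(q ∧ r)) ∨ r   [double negation]
⇔ (((¬¬(p ∨ ¬r) ∧ ¬q ∧ ¬r) ∨ (r ∧ p)) ∧ ¬(q ∧ r)) ∨ r   [De Morgan]
⇔ ((((p ∨ ¬r) ∧ ¬q ∧ ¬r) ∨ (r ∧ p)) ∧ ¬(q ∧ r)) ∨ r   [double negation]
⇔ ((((p ∨ ¬r) ∧ ¬q ∧ ¬r) ∨ (r ∧ p)) ∧ (¬q ∨ ¬r)) ∨ r   [De Morgan]
⇔ (p ∨ ¬r ∨ r ∨ r) ∧ (p ∨ ¬r ∨ p ∨ r) ∧ (¬q ∨ r ∨ r) ∧ (¬q ∨ p ∨ r) ∧ (¬r ∨ r ∨ r) ∧ (¬r ∨ p ∨ r) ∧ (¬q ∨ ¬r ∨ r)   [distribute ∨ over ∧]
⇔ ¬q ∨ r   [simplify]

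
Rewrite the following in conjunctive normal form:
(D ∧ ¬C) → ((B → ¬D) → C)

¬D ∨ C ∨ B

(D ∧ ¬C) → ((B → ¬D) → C)
⇔ ¬(D ∧ ¬C) ∨ ((B → ¬D) → C)   (eliminate →)
⇔ ¬(D ∧ ¬C) ∨ ¬(B → ¬D) ∨ C   (eliminate →)
⇔ ¬(D ∧ ¬C) ∨ ¬(¬B ∨ ¬D) ∨ C   (eliminate →)
⇔ ¬D ∨ ¬¬C ∨ ¬(¬B ∨ ¬D) ∨ C   (De Morgan)
⇔ ¬D ∨ C ∨ ¬(¬B ∨ ¬D) ∨ C   (double negation)
⇔ ¬D ∨ C ∨ (¬¬B ∧ ¬¬D) ∨ C   (De Morgan)
⇔ ¬D ∨ C ∨ (B ∧ ¬¬D) ∨ C   (double negation)
⇔ ¬D ∨ C ∨ (B ∧ D) ∨ C   (double negation)
⇔ (¬D ∨ C ∨ B ∨ C) ∧ (¬D ∨ C ∨ D ∨ C)   (distribute ∨ over ∧)
⇔ ¬D ∨ C ∨ B   (simplify)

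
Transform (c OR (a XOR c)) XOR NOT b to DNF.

(c OR (a XOR c)) XOR NOT b
≡ ((c OR (a XOR c)) AND NOT NOT b) OR (NOT (c OR (a XOR c)) AND NOT b)   — expand XOR
≡ ((c OR (a AND NOT c) OR (NOT a AND c)) AND NOT NOT b) OR (NOT (c OR (a XOR c)) AND NOT b)   — expand XOR
≡ ((c OR (a AND NOT c) OR (NOT a AND c)) AND NOT NOT b) OR (NOT (c OR (a AND NOT c) OR (NOT a AND c)) AND NOT b)   — expand XOR
≡ ((c OR (a AND NOT c) OR (NOT a AND c)) AND b) OR (NOT (c OR (a AND NOT c) OR (NOT a AND c)) AND NOT b)   — double negation
≡ ((c OR (a AND NOT c) OR (NOT a AND c)) AND b) OR (NOT c AND NOT (a AND NOT c) AND NOT (NOT a AND c) AND NOT b)   — De Morgan
≡ ((c OR (a AND NOT c) OR (NOT a AND c)) AND b) OR (NOT c AND (NOT a OR NOT NOT c) AND NOT (NOT a AND c) AND NOT b)   — De Morgan
≡ ((c OR (a AND NOT c) OR (NOT a AND c)) AND b) OR (NOT c AND (NOT a OR c) AND NOT (NOT a AND c) AND NOT b)   — double negation
≡ ((c OR (a AND NOT c) OR (NOT a AND c)) AND b) OR (NOT c AND (NOT a OR c) AND (NOT NOT a OR NOT c) AND NOT b)   — De Morgan
≡ ((c OR (a AND NOT c) OR (NOT a AND c)) AND b) OR (NOT c AND (NOT a OR c) AND (a OR NOT c) AND NOT b)   — double negation
≡ (c AND b) OR (a AND NOT c AND b) OR (NOT a AND c AND b) OR (NOT c AND NOT a AND a AND NOT b) OR (NOT c AND NOT a AND NOT c AND NOT b) OR (NOT c AND c AND a AND NOT b) OR (NOT c AND c AND NOT c AND NOT b)   — distribute AND over OR
≡ (c AND b) OR (a AND NOT c AND b) OR (NOT c AND NOT a AND NOT b)   — simplify

(c AND b) OR (a AND NOT c AND b) OR (NOT c AND NOT a AND NOT b)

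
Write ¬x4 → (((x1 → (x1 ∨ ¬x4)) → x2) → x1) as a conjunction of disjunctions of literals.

¬x4 → (((x1 → (x1 ∨ ¬x4)) → x2) → x1)
≡ ¬¬x4 ∨ (((x1 → (x1 ∨ ¬x4)) → x2) → x1)   [eliminate →]
≡ ¬¬x4 ∨ ¬((x1 → (x1 ∨ ¬x4)) → x2) ∨ x1   [eliminate →]
≡ ¬¬x4 ∨ ¬(¬(x1 → (x1 ∨ ¬x4)) ∨ x2) ∨ x1   [eliminate →]
≡ ¬¬x4 ∨ ¬(¬(¬x1 ∨ x1 ∨ ¬x4) ∨ x2) ∨ x1   [eliminate →]
≡ x4 ∨ ¬(¬(¬x1 ∨ x1 ∨ ¬x4) ∨ x2) ∨ x1   [double negation]
≡ x4 ∨ (¬¬(¬x1 ∨ x1 ∨ ¬x4) ∧ ¬x2) ∨ x1   [De Morgan]
≡ x4 ∨ ((¬x1 ∨ x1 ∨ ¬x4) ∧ ¬x2) ∨ x1   [double negation]
≡ (x4 ∨ ¬x1 ∨ x1 ∨ ¬x4 ∨ x1) ∧ (x4 ∨ ¬x2 ∨ x1)   [distribute ∨ over ∧]
≡ x4 ∨ ¬x2 ∨ x1   [simplify]

x4 ∨ ¬x2 ∨ x1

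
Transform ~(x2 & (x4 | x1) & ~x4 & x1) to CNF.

~(x2 & (x4 | x1) & ~x4 & x1)
⇔ ~x2 | ~(x4 | x1) | ~~x4 | ~x1
⇔ ~x2 | (~x4 & ~x1) | ~~x4 | ~x1
⇔ ~x2 | (~x4 & ~x1) | x4 | ~x1
⇔ (~x2 | ~x4 | x4 | ~x1) & (~x2 | ~x1 | x4 | ~x1)
⇔ ~x2 | ~x1 | x4

~x2 | ~x1 | x4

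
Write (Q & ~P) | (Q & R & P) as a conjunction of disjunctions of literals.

Q & (~P | R)

(Q & ~P) | (Q & R & P)
≡ (Q | Q) & (Q | R) & (Q | P) & (~P | Q) & (~P | R) & (~P | P)   — distribute | over &
≡ Q & (~P | R)   — simplify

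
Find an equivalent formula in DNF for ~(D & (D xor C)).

~(D & (D xor C))
≡ ~(D & ((D & ~C) | (~D & C)))   (expand xor)
≡ ~D | ~((D & ~C) | (~D & C))   (De Morgan)
≡ ~D | (~(D & ~C) & ~(~D & C))   (De Morgan)
≡ ~D | ((~D | ~~C) & ~(~D & C))   (De Morgan)
≡ ~D | ((~D | C) & ~(~D & C))   (double negation)
≡ ~D | ((~D | C) & (~~D | ~C))   (De Morgan)
≡ ~D | ((~D | C) & (D | ~C))   (double negation)
≡ ~D | (~D & D) | (~D & ~C) | (C & D) | (C & ~C)   (distribute & over |)
≡ ~D | (C & D)   (simplify)

~D | (C & D)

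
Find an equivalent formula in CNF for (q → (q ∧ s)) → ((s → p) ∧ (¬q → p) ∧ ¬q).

(q ∨ p) ∧ (¬q ∨ ¬s)

(q → (q ∧ s)) → ((s → p) ∧ (¬q → p) ∧ ¬q)
⇔ ¬(q → (q ∧ s)) ∨ ((s → p) ∧ (¬q → p) ∧ ¬q)   — eliminate →
⇔ ¬(¬q ∨ (q ∧ s)) ∨ ((s → p) ∧ (¬q → p) ∧ ¬q)   — eliminate →
⇔ ¬(¬q ∨ (q ∧ s)) ∨ ((¬s ∨ p) ∧ (¬q → p) ∧ ¬q)   — eliminate →
⇔ ¬(¬q ∨ (q ∧ s)) ∨ ((¬s ∨ p) ∧ (¬¬q ∨ p) ∧ ¬q)   — eliminate →
⇔ (¬¬q ∧ ¬(q ∧ s)) ∨ ((¬s ∨ p) ∧ (¬¬q ∨ p) ∧ ¬q)   — De Morgan
⇔ (q ∧ ¬(q ∧ s)) ∨ ((¬s ∨ p) ∧ (¬¬q ∨ p) ∧ ¬q)   — double negation
⇔ (q ∧ (¬q ∨ ¬s)) ∨ ((¬s ∨ p) ∧ (¬¬q ∨ p) ∧ ¬q)   — De Morgan
⇔ (q ∧ (¬q ∨ ¬s)) ∨ ((¬s ∨ p) ∧ (q ∨ p) ∧ ¬q)   — double negation
⇔ (q ∨ ¬s ∨ p) ∧ (q ∨ q ∨ p) ∧ (q ∨ ¬q) ∧ (¬q ∨ ¬s ∨ ¬s ∨ p) ∧ (¬q ∨ ¬s ∨ q ∨ p) ∧ (¬q ∨ ¬s ∨ ¬q)   — distribute ∨ over ∧
⇔ (q ∨ p) ∧ (¬q ∨ ¬s)   — simplify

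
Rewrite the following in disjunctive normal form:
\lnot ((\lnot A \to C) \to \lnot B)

\lnot ((\lnot A \to C) \to \lnot B)
= \lnot (\lnot (\lnot A \to C) \lor \lnot B)   [eliminate \to]
= \lnot (\lnot (\lnot \lnot A \lor C) \lor \lnot B)   [eliminate \to]
= \lnot \lnot (\lnot \lnot A \lor C) \land \lnot \lnot B   [De Morgan]
= (\lnot \lnot A \lor C) \land \lnot \lnot B   [double negation]
= (A \lor C) \land \lnot \lnot B   [double negation]
= (A \lor C) \land B   [double negation]
= (A \land B) \lor (C \land B)   [distribute \land over \lor]

(A \land B) \lor (C \land B)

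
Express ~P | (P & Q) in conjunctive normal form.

~P | Q

~P | (P & Q)
≡ (~P | P) & (~P | Q)   (distribute | over &)
≡ ~P | Q   (simplify)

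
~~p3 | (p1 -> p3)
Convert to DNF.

~~p3 | (p1 -> p3)
= ~~p3 | ~p1 | p3   (eliminate ->)
= p3 | ~p1 | p3   (double negation)
= p3 | ~p1   (simplify)

p3 | ~p1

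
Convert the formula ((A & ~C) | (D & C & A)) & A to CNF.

A & (~C | D)

((A & ~C) | (D & C & A)) & A
⇔ (A | D) & (A | C) & (A | A) & (~C | D) & (~C | C) & (~C | A) & A
⇔ A & (~C | D)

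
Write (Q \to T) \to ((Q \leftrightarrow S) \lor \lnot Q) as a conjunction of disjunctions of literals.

\lnot T \lor \lnot Q \lor S

(Q \to T) \to ((Q \leftrightarrow S) \lor \lnot Q)
≡ \lnot (Q \to T) \lor (Q \leftrightarrow S) \lor \lnot Q   [eliminate \to]
≡ \lnot (\lnot Q \lor T) \lor (Q \leftrightarrow S) \lor \lnot Q   [eliminate \to]
≡ \lnot (\lnot Q \lor T) \lor ((Q \to S) \land (S \to Q)) \lor \lnot Q   [eliminate \leftrightarrow]
≡ \lnot (\lnot Q \lor T) \lor ((\lnot Q \lor S) \land (S \to Q)) \lor \lnot Q   [eliminate \to]
≡ \lnot (\lnot Q \lor T) \lor ((\lnot Q \lor S) \land (\lnot S \lor Q)) \lor \lnot Q   [eliminate \to]
≡ (\lnot \lnot Q \land \lnot T) \lor ((\lnot Q \lor S) \land (\lnot S \lor Q)) \lor \lnot Q   [De Morgan]
≡ (Q \land \lnot T) \lor ((\lnot Q \lor S) \land (\lnot S \lor Q)) \lor \lnot Q   [double negation]
≡ (Q \lor \lnot Q \lor S \lor \lnot Q) \land (Q \lor \lnot S \lor Q \lor \lnot Q) \land (\lnot T \lor \lnot Q \lor S \lor \lnot Q) \land (\lnot T \lor \lnot S \lor Q \lor \lnot Q)   [distribute \lor over \land]
≡ \lnot T \lor \lnot Q \lor S   [simplify]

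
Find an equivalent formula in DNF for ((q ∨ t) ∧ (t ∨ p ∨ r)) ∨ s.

((q ∨ t) ∧ (t ∨ p ∨ r)) ∨ s
≡ (q ∧ t) ∨ (q ∧ p) ∨ (q ∧ r) ∨ (t ∧ t) ∨ (t ∧ p) ∨ (t ∧ r) ∨ s   [distribute ∧ over ∨]
≡ (q ∧ p) ∨ (q ∧ r) ∨ t ∨ s   [simplify]

(q ∧ p) ∨ (q ∧ r) ∨ t ∨ s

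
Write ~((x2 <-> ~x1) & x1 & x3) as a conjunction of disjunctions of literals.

~((x2 <-> ~x1) & x1 & x3)
≡ ~((x2 -> ~x1) & (~x1 -> x2) & x1 & x3)   (eliminate <->)
≡ ~((~x2 | ~x1) & (~x1 -> x2) & x1 & x3)   (eliminate ->)
≡ ~((~x2 | ~x1) & (~~x1 | x2) & x1 & x3)   (eliminate ->)
≡ ~(~x2 | ~x1) | ~(~~x1 | x2) | ~x1 | ~x3   (De Morgan)
≡ (~~x2 & ~~x1) | ~(~~x1 | x2) | ~x1 | ~x3   (De Morgan)
≡ (x2 & ~~x1) | ~(~~x1 | x2) | ~x1 | ~x3   (double negation)
≡ (x2 & x1) | ~(~~x1 | x2) | ~x1 | ~x3   (double negation)
≡ (x2 & x1) | (~~~x1 & ~x2) | ~x1 | ~x3   (De Morgan)
≡ (x2 & x1) | (~x1 & ~x2) | ~x1 | ~x3   (double negation)
≡ (x2 | ~x1 | ~x1 | ~x3) & (x2 | ~x2 | ~x1 | ~x3) & (x1 | ~x1 | ~x1 | ~x3) & (x1 | ~x2 | ~x1 | ~x3)   (distribute | over &)
≡ x2 | ~x1 | ~x3   (simplify)

x2 | ~x1 | ~x3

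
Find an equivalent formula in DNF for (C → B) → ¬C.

C ∧ ¬B ∨ ¬C

(C → B) → ¬C
≡ ¬(C → B) ∨ ¬C
≡ ¬(¬C ∨ B) ∨ ¬C
≡ ¬¬C ∧ ¬B ∨ ¬C
≡ C ∧ ¬B ∨ ¬C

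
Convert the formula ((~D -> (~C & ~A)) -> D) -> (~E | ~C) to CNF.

((~D -> (~C & ~A)) -> D) -> (~E | ~C)
⇔ ~((~D -> (~C & ~A)) -> D) | ~E | ~C   [eliminate ->]
⇔ ~(~(~D -> (~C & ~A)) | D) | ~E | ~C   [eliminate ->]
⇔ ~(~(~~D | (~C & ~A)) | D) | ~E | ~C   [eliminate ->]
⇔ (~~(~~D | (~C & ~A)) & ~D) | ~E | ~C   [De Morgan]
⇔ ((~~D | (~C & ~A)) & ~D) | ~E | ~C   [double negation]
⇔ ((D | (~C & ~A)) & ~D) | ~E | ~C   [double negation]
⇔ (D | ~C | ~E | ~C) & (D | ~A | ~E | ~C) & (~D | ~E | ~C)   [distribute | over &]
⇔ (D | ~C | ~E) & (~D | ~E | ~C)   [simplify]

(D | ~C | ~E) & (~D | ~E | ~C)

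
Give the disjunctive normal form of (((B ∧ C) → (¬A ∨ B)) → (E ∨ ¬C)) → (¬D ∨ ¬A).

(¬B ∧ ¬E ∧ C) ∨ (B ∧ ¬E ∧ C) ∨ ¬D ∨ ¬A

(((B ∧ C) → (¬A ∨ B)) → (E ∨ ¬C)) → (¬D ∨ ¬A)
≡ ¬(((B ∧ C) → (¬A ∨ B)) → (E ∨ ¬C)) ∨ ¬D ∨ ¬A   [eliminate →]
≡ ¬(¬((B ∧ C) → (¬A ∨ B)) ∨ E ∨ ¬C) ∨ ¬D ∨ ¬A   [eliminate →]
≡ ¬(¬(¬(B ∧ C) ∨ ¬A ∨ B) ∨ E ∨ ¬C) ∨ ¬D ∨ ¬A   [eliminate →]
≡ (¬¬(¬(B ∧ C) ∨ ¬A ∨ B) ∧ ¬E ∧ ¬¬C) ∨ ¬D ∨ ¬A   [De Morgan]
≡ ((¬(B ∧ C) ∨ ¬A ∨ B) ∧ ¬E ∧ ¬¬C) ∨ ¬D ∨ ¬A   [double negation]
≡ ((¬B ∨ ¬C ∨ ¬A ∨ B) ∧ ¬E ∧ ¬¬C) ∨ ¬D ∨ ¬A   [De Morgan]
≡ ((¬B ∨ ¬C ∨ ¬A ∨ B) ∧ ¬E ∧ C) ∨ ¬D ∨ ¬A   [double negation]
≡ (¬B ∧ ¬E ∧ C) ∨ (¬C ∧ ¬E ∧ C) ∨ (¬A ∧ ¬E ∧ C) ∨ (B ∧ ¬E ∧ C) ∨ ¬D ∨ ¬A   [distribute ∧ over ∨]
≡ (¬B ∧ ¬E ∧ C) ∨ (B ∧ ¬E ∧ C) ∨ ¬D ∨ ¬A   [simplify]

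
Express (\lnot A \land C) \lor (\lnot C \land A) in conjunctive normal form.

(\lnot A \lor \lnot C) \land (C \lor A)

(\lnot A \land C) \lor (\lnot C \land A)
⇔ (\lnot A \lor \lnot C) \land (\lnot A \lor A) \land (C \lor \lnot C) \land (C \lor A)   — distribute \lor over \land
⇔ (\lnot A \lor \lnot C) \land (C \lor A)   — simplify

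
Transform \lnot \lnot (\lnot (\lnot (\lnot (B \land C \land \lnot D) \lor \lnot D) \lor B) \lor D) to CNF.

\lnot B \lor D

\lnot \lnot (\lnot (\lnot (\lnot (B \land C \land \lnot D) \lor \lnot D) \lor B) \lor D)
≡ \lnot (\lnot (\lnot (B \land C \land \lnot D) \lor \lnot D) \lor B) \lor D   [double negation]
≡ (\lnot \lnot (\lnot (B \land C \land \lnot D) \lor \lnot D) \land \lnot B) \lor D   [De Morgan]
≡ ((\lnot (B \land C \land \lnot D) \lor \lnot D) \land \lnot B) \lor D   [double negation]
≡ ((\lnot B \lor \lnot C \lor \lnot \lnot D \lor \lnot D) \land \lnot B) \lor D   [De Morgan]
≡ ((\lnot B \lor \lnot C \lor D \lor \lnot D) \land \lnot B) \lor D   [double negation]
≡ (\lnot B \lor \lnot C \lor D \lor \lnot D \lor D) \land (\lnot B \lor D)   [distribute \lor over \land]
≡ \lnot B \lor D   [simplify]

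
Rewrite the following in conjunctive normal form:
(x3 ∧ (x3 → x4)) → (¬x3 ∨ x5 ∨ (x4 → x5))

¬x3 ∨ ¬x4 ∨ x5

(x3 ∧ (x3 → x4)) → (¬x3 ∨ x5 ∨ (x4 → x5))
≡ ¬(x3 ∧ (x3 → x4)) ∨ ¬x3 ∨ x5 ∨ (x4 → x5)   (eliminate →)
≡ ¬(x3 ∧ (¬x3 ∨ x4)) ∨ ¬x3 ∨ x5 ∨ (x4 → x5)   (eliminate →)
≡ ¬(x3 ∧ (¬x3 ∨ x4)) ∨ ¬x3 ∨ x5 ∨ ¬x4 ∨ x5   (eliminate →)
≡ ¬x3 ∨ ¬(¬x3 ∨ x4) ∨ ¬x3 ∨ x5 ∨ ¬x4 ∨ x5   (De Morgan)
≡ ¬x3 ∨ (¬¬x3 ∧ ¬x4) ∨ ¬x3 ∨ x5 ∨ ¬x4 ∨ x5   (De Morgan)
≡ ¬x3 ∨ (x3 ∧ ¬x4) ∨ ¬x3 ∨ x5 ∨ ¬x4 ∨ x5   (double negation)
≡ (¬x3 ∨ x3 ∨ ¬x3 ∨ x5 ∨ ¬x4 ∨ x5) ∧ (¬x3 ∨ ¬x4 ∨ ¬x3 ∨ x5 ∨ ¬x4 ∨ x5)   (distribute ∨ over ∧)
≡ ¬x3 ∨ ¬x4 ∨ x5   (simplify)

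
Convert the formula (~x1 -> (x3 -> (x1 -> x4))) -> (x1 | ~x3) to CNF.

(~x1 -> (x3 -> (x1 -> x4))) -> (x1 | ~x3)
≡ ~(~x1 -> (x3 -> (x1 -> x4))) | x1 | ~x3   [eliminate ->]
≡ ~(~~x1 | (x3 -> (x1 -> x4))) | x1 | ~x3   [eliminate ->]
≡ ~(~~x1 | ~x3 | (x1 -> x4)) | x1 | ~x3   [eliminate ->]
≡ ~(~~x1 | ~x3 | ~x1 | x4) | x1 | ~x3   [eliminate ->]
≡ (~~~x1 & ~~x3 & ~~x1 & ~x4) | x1 | ~x3   [De Morgan]
≡ (~x1 & ~~x3 & ~~x1 & ~x4) | x1 | ~x3   [double negation]
≡ (~x1 & x3 & ~~x1 & ~x4) | x1 | ~x3   [double negation]
≡ (~x1 & x3 & x1 & ~x4) | x1 | ~x3   [double negation]
≡ (~x1 | x1 | ~x3) & (x3 | x1 | ~x3) & (x1 | x1 | ~x3) & (~x4 | x1 | ~x3)   [distribute | over &]
≡ x1 | ~x3   [simplify]

x1 | ~x3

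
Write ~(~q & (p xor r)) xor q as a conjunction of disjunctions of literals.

~(~q & (p xor r)) xor q
≡ (~(~q & (p xor r)) | q) & ~(~(~q & (p xor r)) & q)   [expand xor]
≡ (~(~q & (p | r) & ~(p & r)) | q) & ~(~(~q & (p xor r)) & q)   [expand xor]
≡ (~(~q & (p | r) & ~(p & r)) | q) & ~(~(~q & (p | r) & ~(p & r)) & q)   [expand xor]
≡ (~~q | ~(p | r) | ~~(p & r) | q) & ~(~(~q & (p | r) & ~(p & r)) & q)   [De Morgan]
≡ (q | ~(p | r) | ~~(p & r) | q) & ~(~(~q & (p | r) & ~(p & r)) & q)   [double negation]
≡ (q | (~p & ~r) | ~~(p & r) | q) & ~(~(~q & (p | r) & ~(p & r)) & q)   [De Morgan]
≡ (q | (~p & ~r) | (p & r) | q) & ~(~(~q & (p | r) & ~(p & r)) & q)   [double negation]
≡ (q | (~p & ~r) | (p & r) | q) & (~~(~q & (p | r) & ~(p & r)) | ~q)   [De Morgan]
≡ (q | (~p & ~r) | (p & r) | q) & ((~q & (p | r) & ~(p & r)) | ~q)   [double negation]
≡ (q | (~p & ~r) | (p & r) | q) & ((~q & (p | r) & (~p | ~r)) | ~q)   [De Morgan]
≡ (q | ~p | p | q) & (q | ~p | r | q) & (q | ~r | p | q) & (q | ~r | r | q) & (~q | ~q) & (p | r | ~q) & (~p | ~r | ~q)   [distribute | over &]
≡ (q | ~p | r) & (q | ~r | p) & ~q   [simplify]

(q | ~p | r) & (q | ~r | p) & ~q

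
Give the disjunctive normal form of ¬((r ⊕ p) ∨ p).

¬((r ⊕ p) ∨ p)
≡ ¬((r ∧ ¬p) ∨ (¬r ∧ p) ∨ p)   (expand ⊕)
≡ ¬(r ∧ ¬p) ∧ ¬(¬r ∧ p) ∧ ¬p   (De Morgan)
≡ (¬r ∨ ¬¬p) ∧ ¬(¬r ∧ p) ∧ ¬p   (De Morgan)
≡ (¬r ∨ p) ∧ ¬(¬r ∧ p) ∧ ¬p   (double negation)
≡ (¬r ∨ p) ∧ (¬¬r ∨ ¬p) ∧ ¬p   (De Morgan)
≡ (¬r ∨ p) ∧ (r ∨ ¬p) ∧ ¬p   (double negation)
≡ (¬r ∧ r ∧ ¬p) ∨ (¬r ∧ ¬p ∧ ¬p) ∨ (p ∧ r ∧ ¬p) ∨ (p ∧ ¬p ∧ ¬p)   (distribute ∧ over ∨)
≡ ¬r ∧ ¬p   (simplify)

¬r ∧ ¬p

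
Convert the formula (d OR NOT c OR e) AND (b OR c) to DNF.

(d OR NOT c OR e) AND (b OR c)
≡ (d AND b) OR (d AND c) OR (NOT c AND b) OR (NOT c AND c) OR (e AND b) OR (e AND c)   (distribute AND over OR)
≡ (d AND b) OR (d AND c) OR (NOT c AND b) OR (e AND b) OR (e AND c)   (simplify)

(d AND b) OR (d AND c) OR (NOT c AND b) OR (e AND b) OR (e AND c)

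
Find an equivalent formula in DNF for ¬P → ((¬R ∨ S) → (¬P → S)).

¬P → ((¬R ∨ S) → (¬P → S))
≡ ¬¬P ∨ ((¬R ∨ S) → (¬P → S))   [eliminate →]
≡ ¬¬P ∨ ¬(¬R ∨ S) ∨ (¬P → S)   [eliminate →]
≡ ¬¬P ∨ ¬(¬R ∨ S) ∨ ¬¬P ∨ S   [eliminate →]
≡ P ∨ ¬(¬R ∨ S) ∨ ¬¬P ∨ S   [double negation]
≡ P ∨ (¬¬R ∧ ¬S) ∨ ¬¬P ∨ S   [De Morgan]
≡ P ∨ (R ∧ ¬S) ∨ ¬¬P ∨ S   [double negation]
≡ P ∨ (R ∧ ¬S) ∨ P ∨ S   [double negation]
≡ P ∨ (R ∧ ¬S) ∨ S   [simplify]

P ∨ (R ∧ ¬S) ∨ S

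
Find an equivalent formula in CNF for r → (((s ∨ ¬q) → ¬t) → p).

(¬r ∨ s ∨ ¬q ∨ p) ∧ (¬r ∨ t ∨ p)

r → (((s ∨ ¬q) → ¬t) → p)
⇔ ¬r ∨ (((s ∨ ¬q) → ¬t) → p)   [eliminate →]
⇔ ¬r ∨ ¬((s ∨ ¬q) → ¬t) ∨ p   [eliminate →]
⇔ ¬r ∨ ¬(¬(s ∨ ¬q) ∨ ¬t) ∨ p   [eliminate →]
⇔ ¬r ∨ (¬¬(s ∨ ¬q) ∧ ¬¬t) ∨ p   [De Morgan]
⇔ ¬r ∨ ((s ∨ ¬q) ∧ ¬¬t) ∨ p   [double negation]
⇔ ¬r ∨ ((s ∨ ¬q) ∧ t) ∨ p   [double negation]
⇔ (¬r ∨ s ∨ ¬q ∨ p) ∧ (¬r ∨ t ∨ p)   [distribute ∨ over ∧]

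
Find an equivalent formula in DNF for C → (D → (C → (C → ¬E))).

¬C ∨ ¬D ∨ ¬E

C → (D → (C → (C → ¬E)))
= ¬C ∨ (D → (C → (C → ¬E)))   [eliminate →]
= ¬C ∨ ¬D ∨ (C → (C → ¬E))   [eliminate →]
= ¬C ∨ ¬D ∨ ¬C ∨ (C → ¬E)   [eliminate →]
= ¬C ∨ ¬D ∨ ¬C ∨ ¬C ∨ ¬E   [eliminate →]
= ¬C ∨ ¬D ∨ ¬E   [simplify]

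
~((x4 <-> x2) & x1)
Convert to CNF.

(x4 | x2 | ~x1) & (~x2 | ~x4 | ~x1)

~((x4 <-> x2) & x1)
= ~((x4 -> x2) & (x2 -> x4) & x1)   (eliminate <->)
= ~((~x4 | x2) & (x2 -> x4) & x1)   (eliminate ->)
= ~((~x4 | x2) & (~x2 | x4) & x1)   (eliminate ->)
= ~(~x4 | x2) | ~(~x2 | x4) | ~x1   (De Morgan)
= (~~x4 & ~x2) | ~(~x2 | x4) | ~x1   (De Morgan)
= (x4 & ~x2) | ~(~x2 | x4) | ~x1   (double negation)
= (x4 & ~x2) | (~~x2 & ~x4) | ~x1   (De Morgan)
= (x4 & ~x2) | (x2 & ~x4) | ~x1   (double negation)
= (x4 | x2 | ~x1) & (x4 | ~x4 | ~x1) & (~x2 | x2 | ~x1) & (~x2 | ~x4 | ~x1)   (distribute | over &)
= (x4 | x2 | ~x1) & (~x2 | ~x4 | ~x1)   (simplify)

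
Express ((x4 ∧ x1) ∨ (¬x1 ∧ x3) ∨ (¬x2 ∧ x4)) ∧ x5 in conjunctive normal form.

(x4 ∨ ¬x1) ∧ (x4 ∨ x3) ∧ (x1 ∨ x3 ∨ ¬x2) ∧ x5

((x4 ∧ x1) ∨ (¬x1 ∧ x3) ∨ (¬x2 ∧ x4)) ∧ x5
= (x4 ∨ ¬x1 ∨ ¬x2) ∧ (x4 ∨ ¬x1 ∨ x4) ∧ (x4 ∨ x3 ∨ ¬x2) ∧ (x4 ∨ x3 ∨ x4) ∧ (x1 ∨ ¬x1 ∨ ¬x2) ∧ (x1 ∨ ¬x1 ∨ x4) ∧ (x1 ∨ x3 ∨ ¬x2) ∧ (x1 ∨ x3 ∨ x4) ∧ x5   (distribute ∨ over ∧)
= (x4 ∨ ¬x1) ∧ (x4 ∨ x3) ∧ (x1 ∨ x3 ∨ ¬x2) ∧ x5   (simplify)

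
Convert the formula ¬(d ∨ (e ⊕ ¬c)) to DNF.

¬(d ∨ (e ⊕ ¬c))
≡ ¬(d ∨ (e ∧ ¬¬c) ∨ (¬e ∧ ¬c))   (expand ⊕)
≡ ¬d ∧ ¬(e ∧ ¬¬c) ∧ ¬(¬e ∧ ¬c)   (De Morgan)
≡ ¬d ∧ (¬e ∨ ¬¬¬c) ∧ ¬(¬e ∧ ¬c)   (De Morgan)
≡ ¬d ∧ (¬e ∨ ¬c) ∧ ¬(¬e ∧ ¬c)   (double negation)
≡ ¬d ∧ (¬e ∨ ¬c) ∧ (¬¬e ∨ ¬¬c)   (De Morgan)
≡ ¬d ∧ (¬e ∨ ¬c) ∧ (e ∨ ¬¬c)   (double negation)
≡ ¬d ∧ (¬e ∨ ¬c) ∧ (e ∨ c)   (double negation)
≡ (¬d ∧ ¬e ∧ e) ∨ (¬d ∧ ¬e ∧ c) ∨ (¬d ∧ ¬c ∧ e) ∨ (¬d ∧ ¬c ∧ c)   (distribute ∧ over ∨)
≡ (¬d ∧ ¬e ∧ c) ∨ (¬d ∧ ¬c ∧ e)   (simplify)

(¬d ∧ ¬e ∧ c) ∨ (¬d ∧ ¬c ∧ e)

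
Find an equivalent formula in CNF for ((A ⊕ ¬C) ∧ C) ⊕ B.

((A ⊕ ¬C) ∧ C) ⊕ B
≡ (((A ⊕ ¬C) ∧ C) ∨ B) ∧ ¬((A ⊕ ¬C) ∧ C ∧ B)   (expand ⊕)
≡ (((A ∨ ¬C) ∧ ¬(A ∧ ¬C) ∧ C) ∨ B) ∧ ¬((A ⊕ ¬C) ∧ C ∧ B)   (expand ⊕)
≡ (((A ∨ ¬C) ∧ ¬(A ∧ ¬C) ∧ C) ∨ B) ∧ ¬((A ∨ ¬C) ∧ ¬(A ∧ ¬C) ∧ C ∧ B)   (expand ⊕)
≡ (((A ∨ ¬C) ∧ (¬A ∨ ¬¬C) ∧ C) ∨ B) ∧ ¬((A ∨ ¬C) ∧ ¬(A ∧ ¬C) ∧ C ∧ B)   (De Morgan)
≡ (((A ∨ ¬C) ∧ (¬A ∨ C) ∧ C) ∨ B) ∧ ¬((A ∨ ¬C) ∧ ¬(A ∧ ¬C) ∧ C ∧ B)   (double negation)
≡ (((A ∨ ¬C) ∧ (¬A ∨ C) ∧ C) ∨ B) ∧ (¬(A ∨ ¬C) ∨ ¬¬(A ∧ ¬C) ∨ ¬C ∨ ¬B)   (De Morgan)
≡ (((A ∨ ¬C) ∧ (¬A ∨ C) ∧ C) ∨ B) ∧ ((¬A ∧ ¬¬C) ∨ ¬¬(A ∧ ¬C) ∨ ¬C ∨ ¬B)   (De Morgan)
≡ (((A ∨ ¬C) ∧ (¬A ∨ C) ∧ C) ∨ B) ∧ ((¬A ∧ C) ∨ ¬¬(A ∧ ¬C) ∨ ¬C ∨ ¬B)   (double negation)
≡ (((A ∨ ¬C) ∧ (¬A ∨ C) ∧ C) ∨ B) ∧ ((¬A ∧ C) ∨ (A ∧ ¬C) ∨ ¬C ∨ ¬B)   (double negation)
≡ (A ∨ ¬C ∨ B) ∧ (¬A ∨ C ∨ B) ∧ (C ∨ B) ∧ (¬A ∨ A ∨ ¬C ∨ ¬B) ∧ (¬A ∨ ¬C ∨ ¬C ∨ ¬B) ∧ (C ∨ A ∨ ¬C ∨ ¬B) ∧ (C ∨ ¬C ∨ ¬C ∨ ¬B)   (distribute ∨ over ∧)
≡ (A ∨ ¬C ∨ B) ∧ (C ∨ B) ∧ (¬A ∨ ¬C ∨ ¬B)   (simplify)

(A ∨ ¬C ∨ B) ∧ (C ∨ B) ∧ (¬A ∨ ¬C ∨ ¬B)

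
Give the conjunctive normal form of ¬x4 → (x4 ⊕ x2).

¬x4 → (x4 ⊕ x2)
= ¬¬x4 ∨ (x4 ⊕ x2)   [eliminate →]
= ¬¬x4 ∨ ((x4 ∨ x2) ∧ ¬(x4 ∧ x2))   [expand ⊕]
= x4 ∨ ((x4 ∨ x2) ∧ ¬(x4 ∧ x2))   [double negation]
= x4 ∨ ((x4 ∨ x2) ∧ (¬x4 ∨ ¬x2))   [De Morgan]
= (x4 ∨ x4 ∨ x2) ∧ (x4 ∨ ¬x4 ∨ ¬x2)   [distribute ∨ over ∧]
= x4 ∨ x2   [simplify]

x4 ∨ x2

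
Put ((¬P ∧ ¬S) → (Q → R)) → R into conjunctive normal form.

((¬P ∧ ¬S) → (Q → R)) → R
= ¬((¬P ∧ ¬S) → (Q → R)) ∨ R   — eliminate →
= ¬(¬(¬P ∧ ¬S) ∨ (Q → R)) ∨ R   — eliminate →
= ¬(¬(¬P ∧ ¬S) ∨ ¬Q ∨ R) ∨ R   — eliminate →
= (¬¬(¬P ∧ ¬S) ∧ ¬¬Q ∧ ¬R) ∨ R   — De Morgan
= (¬P ∧ ¬S ∧ ¬¬Q ∧ ¬R) ∨ R   — double negation
= (¬P ∧ ¬S ∧ Q ∧ ¬R) ∨ R   — double negation
= (¬P ∨ R) ∧ (¬S ∨ R) ∧ (Q ∨ R) ∧ (¬R ∨ R)   — distribute ∨ over ∧
= (¬P ∨ R) ∧ (¬S ∨ R) ∧ (Q ∨ R)   — simplify

(¬P ∨ R) ∧ (¬S ∨ R) ∧ (Q ∨ R)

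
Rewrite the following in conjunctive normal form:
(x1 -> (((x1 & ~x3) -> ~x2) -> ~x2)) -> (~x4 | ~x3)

(x1 -> (((x1 & ~x3) -> ~x2) -> ~x2)) -> (~x4 | ~x3)
≡ ~(x1 -> (((x1 & ~x3) -> ~x2) -> ~x2)) | ~x4 | ~x3
≡ ~(~x1 | (((x1 & ~x3) -> ~x2) -> ~x2)) | ~x4 | ~x3
≡ ~(~x1 | ~((x1 & ~x3) -> ~x2) | ~x2) | ~x4 | ~x3
≡ ~(~x1 | ~(~(x1 & ~x3) | ~x2) | ~x2) | ~x4 | ~x3
≡ (~~x1 & ~~(~(x1 & ~x3) | ~x2) & ~~x2) | ~x4 | ~x3
≡ (x1 & ~~(~(x1 & ~x3) | ~x2) & ~~x2) | ~x4 | ~x3
≡ (x1 & (~(x1 & ~x3) | ~x2) & ~~x2) | ~x4 | ~x3
≡ (x1 & (~x1 | ~~x3 | ~x2) & ~~x2) | ~x4 | ~x3
≡ (x1 & (~x1 | x3 | ~x2) & ~~x2) | ~x4 | ~x3
≡ (x1 & (~x1 | x3 | ~x2) & x2) | ~x4 | ~x3
≡ (x1 | ~x4 | ~x3) & (~x1 | x3 | ~x2 | ~x4 | ~x3) & (x2 | ~x4 | ~x3)
≡ (x1 | ~x4 | ~x3) & (x2 | ~x4 | ~x3)

(x1 | ~x4 | ~x3) & (x2 | ~x4 | ~x3)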